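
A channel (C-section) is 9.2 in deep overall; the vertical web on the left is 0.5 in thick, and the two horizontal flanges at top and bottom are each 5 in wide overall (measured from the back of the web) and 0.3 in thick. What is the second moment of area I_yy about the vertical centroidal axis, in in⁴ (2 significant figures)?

Break the section into simple shapes (no overlaps), measuring from the bottom-left corner of the bounding box.
Web: 0.5 × 9.2, A = 4.6 in², x = 0.25 in, Ī = 0.09583 in⁴.
Top flange (beyond web): 4.5 × 0.3, A = 1.35 in², x = 2.75 in, Ī = 2.278 in⁴.
Bottom flange (beyond web): 4.5 × 0.3, A = 1.35 in², x = 2.75 in, Ī = 2.278 in⁴.
Centroid: x̄ = ΣA·x / ΣA = 1.175 in.
Transfer each piece to the vertical centroidal axis using Ī + A·d² with d = x − 1.175:
  web: d = -0.9247 in → contributes +4.029 in⁴
  top flange (beyond web): d = 1.575 in → contributes +5.628 in⁴
  bottom flange (beyond web): d = 1.575 in → contributes +5.628 in⁴
Total I = 15.29 in⁴.

I_yy ≈ 15 in⁴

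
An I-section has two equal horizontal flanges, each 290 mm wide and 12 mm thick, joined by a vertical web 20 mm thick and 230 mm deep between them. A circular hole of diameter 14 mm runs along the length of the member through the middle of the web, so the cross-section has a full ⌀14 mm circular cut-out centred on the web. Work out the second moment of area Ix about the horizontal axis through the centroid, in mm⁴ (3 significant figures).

Ix ≈ 1.22 × 10⁸ mm⁴

Break the section into simple shapes (no overlaps), measuring from the bottom-left corner of the bounding box.
Bottom flange: 290 × 12, A = 3 480 mm², y = 6 mm, Ī = 41 760 mm⁴.
Web: 20 × 230, A = 4 600 mm², y = 127 mm, Ī = 20 278 333 mm⁴.
Top flange: 290 × 12, A = 3 480 mm², y = 248 mm, Ī = 41 760 mm⁴.
Hole (subtracted): ⌀14, A = 153.94 mm², y = 127 mm, Ī = 1885.7 mm⁴.
By symmetry the centroid is at mid-height, ȳ = 127 mm.
Transfer each piece to the horizontal axis through the centroid using Ī + A·d² with d = y − 127:
  bottom flange: d = -121 mm → contributes +50 992 440 mm⁴
  web: d = 0 mm → contributes +20 278 333 mm⁴
  top flange: d = 121 mm → contributes +50 992 440 mm⁴
  hole: d = 0 mm → contributes −1885.7 mm⁴
Total I = 122 261 328 mm⁴.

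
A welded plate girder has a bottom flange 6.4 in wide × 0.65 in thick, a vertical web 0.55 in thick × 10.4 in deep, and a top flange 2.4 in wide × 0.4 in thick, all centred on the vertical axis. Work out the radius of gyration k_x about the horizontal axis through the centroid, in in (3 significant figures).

Break the section into simple shapes (no overlaps), measuring from the bottom-left corner of the bounding box.
Bottom plate: 6.4 × 0.65, A = 4.16 in², y = 0.325 in, Ī = 0.14647 in⁴.
Web plate: 0.55 × 10.4, A = 5.72 in², y = 5.85 in, Ī = 51.556 in⁴.
Top plate: 2.4 × 0.4, A = 0.96 in², y = 11.25 in, Ī = 0.0128 in⁴.
Centroid: ȳ = ΣA·y / ΣA = 4.2079 in.
Transfer each piece to the horizontal axis through the centroid using Ī + A·d² with d = y − 4.2079:
  bottom plate: d = -3.8829 in → contributes +62.868 in⁴
  web plate: d = 1.6421 in → contributes +66.98 in⁴
  top plate: d = 7.0421 in → contributes +47.62 in⁴
Total I = 177.47 in⁴.
Radius of gyration: k = √(I/A) = √(177.47 / 10.84) = 4.0462 in.

k_x ≈ 4.05 in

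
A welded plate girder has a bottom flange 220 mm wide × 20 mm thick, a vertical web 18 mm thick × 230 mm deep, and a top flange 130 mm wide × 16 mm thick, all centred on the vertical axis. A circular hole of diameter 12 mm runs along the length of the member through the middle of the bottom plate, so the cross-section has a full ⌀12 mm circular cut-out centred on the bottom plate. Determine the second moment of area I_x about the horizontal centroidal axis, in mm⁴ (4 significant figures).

I_x ≈ 1.094 × 10⁸ mm⁴

Treat the section as a set of non-overlapping primitives; coordinates are from the bounding-box lower-left.
Bottom plate: 220 × 20, A = 4 400 mm², y = 10 mm, Ī = 146 667 mm⁴.
Web plate: 18 × 230, A = 4 140 mm², y = 135 mm, Ī = 18 250 500 mm⁴.
Top plate: 130 × 16, A = 2 080 mm², y = 258 mm, Ī = 44373.3 mm⁴.
Hole (subtracted): ⌀12, A = 113.097 mm², y = 10 mm, Ī = 1017.88 mm⁴.
Centroid: ȳ = ΣA·y / ΣA = 108.349 mm.
Transfer each piece to the horizontal centroidal axis using Ī + A·d² with d = y − 108.349:
  bottom plate: d = -98.3487 mm → contributes +42 705 503 mm⁴
  web plate: d = 26.6513 mm → contributes +21 191 113 mm⁴
  top plate: d = 149.651 mm → contributes +46 627 050 mm⁴
  hole: d = -98.3487 mm → contributes −1 094 948 mm⁴
Total I = 109 428 718 mm⁴.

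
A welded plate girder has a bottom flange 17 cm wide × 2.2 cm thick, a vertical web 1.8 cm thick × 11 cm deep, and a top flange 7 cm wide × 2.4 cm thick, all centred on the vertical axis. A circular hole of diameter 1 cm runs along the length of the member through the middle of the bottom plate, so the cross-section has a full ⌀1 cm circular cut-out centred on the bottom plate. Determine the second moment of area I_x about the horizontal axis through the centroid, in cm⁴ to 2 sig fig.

Split into non-overlapping primitives; take the origin at the lower-left of the bounding box.
Bottom plate: 17 × 2.2, A = 37.4 cm², y = 1.1 cm, Ī = 15.08 cm⁴.
Web plate: 1.8 × 11, A = 19.8 cm², y = 7.7 cm, Ī = 199.7 cm⁴.
Top plate: 7 × 2.4, A = 16.8 cm², y = 14.4 cm, Ī = 8.064 cm⁴.
Hole (subtracted): ⌀1, A = 0.7854 cm², y = 1.1 cm, Ī = 0.04909 cm⁴.
Centroid: ȳ = ΣA·y / ΣA = 5.937 cm.
Transfer each piece to the horizontal axis through the centroid using Ī + A·d² with d = y − 5.937:
  bottom plate: d = -4.837 cm → contributes +890 cm⁴
  web plate: d = 1.763 cm → contributes +261.2 cm⁴
  top plate: d = 8.463 cm → contributes +1 211 cm⁴
  hole: d = -4.837 cm → contributes −18.42 cm⁴
Total I = 2 344 cm⁴.

I_x ≈ 2300 cm⁴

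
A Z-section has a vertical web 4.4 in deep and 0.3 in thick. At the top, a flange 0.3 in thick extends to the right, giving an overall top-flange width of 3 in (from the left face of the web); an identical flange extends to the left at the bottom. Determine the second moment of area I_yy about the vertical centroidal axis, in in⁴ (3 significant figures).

Split into non-overlapping primitives; take the origin at the lower-left of the bounding box.
Web: 0.3 × 4.4, A = 1.32 in², x = 2.85 in, Ī = 0.0099 in⁴.
Top flange (beyond web): 2.7 × 0.3, A = 0.81 in², x = 4.35 in, Ī = 0.49208 in⁴.
Bottom flange (beyond web): 2.7 × 0.3, A = 0.81 in², x = 1.35 in, Ī = 0.49208 in⁴.
Centroid: x̄ = ΣA·x / ΣA = 2.85 in.
Transfer each piece to the vertical centroidal axis using Ī + A·d² with d = x − 2.85:
  web: d = 0 in → contributes +0.0099 in⁴
  top flange (beyond web): d = 1.5 in → contributes +2.3146 in⁴
  bottom flange (beyond web): d = -1.5 in → contributes +2.3146 in⁴
Total I = 4.6391 in⁴.

I_yy ≈ 4.64 in⁴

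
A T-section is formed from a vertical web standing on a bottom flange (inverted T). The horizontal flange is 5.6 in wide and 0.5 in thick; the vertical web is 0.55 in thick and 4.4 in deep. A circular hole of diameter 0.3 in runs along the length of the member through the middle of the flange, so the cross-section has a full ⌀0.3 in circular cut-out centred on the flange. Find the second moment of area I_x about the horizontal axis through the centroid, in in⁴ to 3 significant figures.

I_x ≈ 11.7 in⁴

Break the section into simple shapes (no overlaps), measuring from the bottom-left corner of the bounding box.
Flange: 5.6 × 0.5, A = 2.8 in², y = 0.25 in, Ī = 0.058333 in⁴.
Web: 0.55 × 4.4, A = 2.42 in², y = 2.7 in, Ī = 3.9043 in⁴.
Hole (subtracted): ⌀0.3, A = 0.070686 in², y = 0.25 in, Ī = 0.00039761 in⁴.
Centroid: ȳ = ΣA·y / ΣA = 1.4014 in.
Transfer each piece to the horizontal axis through the centroid using Ī + A·d² with d = y − 1.4014:
  flange: d = -1.1514 in → contributes +3.7705 in⁴
  web: d = 1.2986 in → contributes +7.9852 in⁴
  hole: d = -1.1514 in → contributes −0.09411 in⁴
Total I = 11.662 in⁴.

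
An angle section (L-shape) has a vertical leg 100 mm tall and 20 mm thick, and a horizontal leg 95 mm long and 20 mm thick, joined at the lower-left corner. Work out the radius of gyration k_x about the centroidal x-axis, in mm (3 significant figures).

k_x ≈ 29.7 mm

Decompose the section into non-overlapping parts with the origin at the bottom-left of its bounding rectangle.
Vertical leg: 20 × 100, A = 2 000 mm², y = 50 mm, Ī = 1 666 667 mm⁴.
Horizontal leg (remainder): 75 × 20, A = 1 500 mm², y = 10 mm, Ī = 50 000 mm⁴.
Centroid: ȳ = ΣA·y / ΣA = 32.857 mm.
Transfer each piece to the centroidal x-axis using Ī + A·d² with d = y − 32.857:
  vertical leg: d = 17.143 mm → contributes +2 254 422 mm⁴
  horizontal leg (remainder): d = -22.857 mm → contributes +833 673 mm⁴
Total I = 3 088 095 mm⁴.
Radius of gyration: k = √(I/A) = √(3 088 095 / 3 500) = 29.704 mm.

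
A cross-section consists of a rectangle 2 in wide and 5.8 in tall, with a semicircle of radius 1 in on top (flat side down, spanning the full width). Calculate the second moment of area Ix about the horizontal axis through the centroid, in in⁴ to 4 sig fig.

Split into non-overlapping primitives; take the origin at the lower-left of the bounding box.
Rectangular body: 2 × 5.8, A = 11.6 in², y = 2.9 in, Ī = 32.5187 in⁴.
Semicircular cap: semicircle r = 1, A = 1.5708 in², y = 6.22441 in, Ī = 0.109757 in⁴.
Centroid: ȳ = ΣA·y / ΣA = 3.29648 in.
Transfer each piece to the horizontal axis through the centroid using Ī + A·d² with d = y − 3.29648:
  rectangular body: d = -0.396481 in → contributes +34.3422 in⁴
  semicircular cap: d = 2.92793 in → contributes +13.5759 in⁴
Total I = 47.918 in⁴.

Ix ≈ 47.92 in⁴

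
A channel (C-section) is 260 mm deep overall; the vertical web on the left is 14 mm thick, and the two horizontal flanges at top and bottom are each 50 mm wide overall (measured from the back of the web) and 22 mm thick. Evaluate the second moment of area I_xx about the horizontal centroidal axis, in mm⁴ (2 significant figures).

Split into non-overlapping primitives; take the origin at the lower-left of the bounding box.
Web: 14 × 260, A = 3 640 mm², y = 130 mm, Ī = 20 505 333 mm⁴.
Top flange (beyond web): 36 × 22, A = 792 mm², y = 249 mm, Ī = 31 944 mm⁴.
Bottom flange (beyond web): 36 × 22, A = 792 mm², y = 11 mm, Ī = 31 944 mm⁴.
By symmetry the centroid is at mid-height, ȳ = 130 mm.
Transfer each piece to the horizontal centroidal axis using Ī + A·d² with d = y − 130:
  web: d = 0 mm → contributes +20 505 333 mm⁴
  top flange (beyond web): d = 119 mm → contributes +11 247 456 mm⁴
  bottom flange (beyond web): d = -119 mm → contributes +11 247 456 mm⁴
Total I = 43 000 245 mm⁴.

I_xx ≈ 4.3 × 10⁷ mm⁴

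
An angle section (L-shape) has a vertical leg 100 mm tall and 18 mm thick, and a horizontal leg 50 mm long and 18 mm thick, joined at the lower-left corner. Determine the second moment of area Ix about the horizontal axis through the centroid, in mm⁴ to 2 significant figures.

Decompose the section into non-overlapping parts with the origin at the bottom-left of its bounding rectangle.
Vertical leg: 18 × 100, A = 1 800 mm², y = 50 mm, Ī = 1 500 000 mm⁴.
Horizontal leg (remainder): 32 × 18, A = 576 mm², y = 9 mm, Ī = 15 552 mm⁴.
Centroid: ȳ = ΣA·y / ΣA = 40.06 mm.
Transfer each piece to the horizontal axis through the centroid using Ī + A·d² with d = y − 40.06:
  vertical leg: d = 9.939 mm → contributes +1 677 825 mm⁴
  horizontal leg (remainder): d = -31.06 mm → contributes +571 254 mm⁴
Total I = 2 249 079 mm⁴.

Ix ≈ 2.2 × 10⁶ mm⁴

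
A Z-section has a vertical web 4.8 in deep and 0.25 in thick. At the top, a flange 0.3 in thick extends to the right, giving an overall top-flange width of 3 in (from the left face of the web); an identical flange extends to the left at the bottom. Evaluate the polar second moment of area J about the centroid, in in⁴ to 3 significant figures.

Treat the section as a set of non-overlapping primitives; coordinates are from the bounding-box lower-left.
Web: 0.25 × 4.8, A = 1.2 in², y = 2.4 in, Ī = 2.304 in⁴.
Top flange (beyond web): 2.75 × 0.3, A = 0.825 in², y = 4.65 in, Ī = 0.0061875 in⁴.
Bottom flange (beyond web): 2.75 × 0.3, A = 0.825 in², y = 0.15 in, Ī = 0.0061875 in⁴.
Centroid: ȳ = ΣA·y / ΣA = 2.4 in.
Transfer each piece to the centroidal x-axis using Ī + A·d² with d = y − 2.4:
  web: d = 0 in → contributes +2.304 in⁴
  top flange (beyond web): d = 2.25 in → contributes +4.1828 in⁴
  bottom flange (beyond web): d = -2.25 in → contributes +4.1828 in⁴
Total I = 10.67 in⁴.
For the y-axis: x̄ = 2.875 in.
Repeating about the centroidal y-axis gives I_y = 4.7586 in⁴.
Polar second moment: J = I_x + I_y = 15.428 in⁴.

J ≈ 15.4 in⁴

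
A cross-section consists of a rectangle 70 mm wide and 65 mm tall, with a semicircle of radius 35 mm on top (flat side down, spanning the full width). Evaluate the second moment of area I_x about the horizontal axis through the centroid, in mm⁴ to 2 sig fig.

Split into non-overlapping primitives; take the origin at the lower-left of the bounding box.
Rectangular body: 70 × 65, A = 4 550 mm², y = 32.5 mm, Ī = 1 601 979 mm⁴.
Semicircular cap: semicircle r = 35, A = 1 924 mm², y = 79.85 mm, Ī = 164 704 mm⁴.
Centroid: ȳ = ΣA·y / ΣA = 46.57 mm.
Transfer each piece to the horizontal axis through the centroid using Ī + A·d² with d = y − 46.57:
  rectangular body: d = -14.07 mm → contributes +2 503 279 mm⁴
  semicircular cap: d = 33.28 mm → contributes +2 295 908 mm⁴
Total I = 4 799 187 mm⁴.

I_x ≈ 4.8 × 10⁶ mm⁴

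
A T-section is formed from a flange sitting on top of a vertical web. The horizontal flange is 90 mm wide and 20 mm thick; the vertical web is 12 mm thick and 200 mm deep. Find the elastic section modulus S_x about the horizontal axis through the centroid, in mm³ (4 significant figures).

S_x ≈ 1.394 × 10⁵ mm³

Decompose the section into non-overlapping parts with the origin at the bottom-left of its bounding rectangle.
Flange: 90 × 20, A = 1 800 mm², y = 210 mm, Ī = 60 000 mm⁴.
Web: 12 × 200, A = 2 400 mm², y = 100 mm, Ī = 8 000 000 mm⁴.
Centroid: ȳ = ΣA·y / ΣA = 147.143 mm.
Transfer each piece to the horizontal axis through the centroid using Ī + A·d² with d = y − 147.143:
  flange: d = 62.8571 mm → contributes +7 171 837 mm⁴
  web: d = -47.1429 mm → contributes +13 333 878 mm⁴
Total I = 20 505 714 mm⁴.
Extreme fibre distance c = 147.143 mm; S = I/c = 139 359 mm³.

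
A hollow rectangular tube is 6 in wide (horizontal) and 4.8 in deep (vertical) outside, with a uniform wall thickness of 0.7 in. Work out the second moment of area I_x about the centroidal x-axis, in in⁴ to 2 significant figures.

Break the section into simple shapes (no overlaps), measuring from the bottom-left corner of the bounding box.
Outer rectangle: 6 × 4.8, A = 28.8 in², y = 2.4 in, Ī = 55.3 in⁴.
Inner void (subtracted): 4.6 × 3.4, A = 15.64 in², y = 2.4 in, Ī = 15.07 in⁴.
By symmetry the centroid is at mid-height, ȳ = 2.4 in.
All pieces are centred on the centroidal x-axis, so I = ΣĪ (holes subtracted) = 40.23 in⁴.

I_x ≈ 40 in⁴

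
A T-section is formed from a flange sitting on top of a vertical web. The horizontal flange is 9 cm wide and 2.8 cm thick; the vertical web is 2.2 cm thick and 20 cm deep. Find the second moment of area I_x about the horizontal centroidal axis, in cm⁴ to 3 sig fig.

I_x ≈ 3570 cm⁴

Decompose the section into non-overlapping parts with the origin at the bottom-left of its bounding rectangle.
Flange: 9 × 2.8, A = 25.2 cm², y = 21.4 cm, Ī = 16.464 cm⁴.
Web: 2.2 × 20, A = 44 cm², y = 10 cm, Ī = 1466.7 cm⁴.
Centroid: ȳ = ΣA·y / ΣA = 14.151 cm.
Transfer each piece to the horizontal centroidal axis using Ī + A·d² with d = y − 14.151:
  flange: d = 7.2486 cm → contributes +1340.5 cm⁴
  web: d = -4.1514 cm → contributes +2 225 cm⁴
Total I = 3565.5 cm⁴.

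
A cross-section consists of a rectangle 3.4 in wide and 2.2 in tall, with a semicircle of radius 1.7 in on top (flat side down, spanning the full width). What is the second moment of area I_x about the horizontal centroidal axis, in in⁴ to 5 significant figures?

Treat the section as a set of non-overlapping primitives; coordinates are from the bounding-box lower-left.
Rectangular body: 3.4 × 2.2, A = 7.48 in², y = 1.1 in, Ī = 3.016933 in⁴.
Semicircular cap: semicircle r = 1.7, A = 4.539601 in², y = 2.921502 in, Ī = 0.9167011 in⁴.
Centroid: ȳ = ΣA·y / ΣA = 1.787951 in.
Transfer each piece to the horizontal centroidal axis using Ī + A·d² with d = y − 1.787951:
  rectangular body: d = -0.6879508 in → contributes +6.55704 in⁴
  semicircular cap: d = 1.133552 in → contributes +6.749813 in⁴
Total I = 13.30685 in⁴.

I_x ≈ 13.307 in⁴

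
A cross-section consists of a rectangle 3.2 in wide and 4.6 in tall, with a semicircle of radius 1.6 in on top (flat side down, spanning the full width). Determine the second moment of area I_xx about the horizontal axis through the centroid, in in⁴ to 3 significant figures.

I_xx ≈ 54.7 in⁴

Break the section into simple shapes (no overlaps), measuring from the bottom-left corner of the bounding box.
Rectangular body: 3.2 × 4.6, A = 14.72 in², y = 2.3 in, Ī = 25.956 in⁴.
Semicircular cap: semicircle r = 1.6, A = 4.0212 in², y = 5.2791 in, Ī = 0.7193 in⁴.
Centroid: ȳ = ΣA·y / ΣA = 2.9392 in.
Transfer each piece to the horizontal axis through the centroid using Ī + A·d² with d = y − 2.9392:
  rectangular body: d = -0.63921 in → contributes +31.971 in⁴
  semicircular cap: d = 2.3399 in → contributes +22.735 in⁴
Total I = 54.706 in⁴.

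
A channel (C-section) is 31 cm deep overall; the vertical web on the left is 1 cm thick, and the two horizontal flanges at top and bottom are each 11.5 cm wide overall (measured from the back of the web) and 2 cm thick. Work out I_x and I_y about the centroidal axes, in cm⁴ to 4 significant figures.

Treat the section as a set of non-overlapping primitives; coordinates are from the bounding-box lower-left.
Web: 1 × 31, A = 31 cm², y = 15.5 cm, Ī = 2482.58 cm⁴.
Top flange (beyond web): 10.5 × 2, A = 21 cm², y = 30 cm, Ī = 7 cm⁴.
Bottom flange (beyond web): 10.5 × 2, A = 21 cm², y = 1 cm, Ī = 7 cm⁴.
By symmetry the centroid is at mid-height, ȳ = 15.5 cm.
Transfer each piece to the centroidal x-axis using Ī + A·d² with d = y − 15.5:
  web: d = 0 cm → contributes +2482.58 cm⁴
  top flange (beyond web): d = 14.5 cm → contributes +4422.25 cm⁴
  bottom flange (beyond web): d = -14.5 cm → contributes +4422.25 cm⁴
Total I = 11327.1 cm⁴.
For the y-axis: x̄ = 3.80822 cm.
Repeating about the centroidal y-axis gives I_y = 978.148 cm⁴.

I_x ≈ 1.133 × 10⁴ cm⁴, I_y ≈ 978.1 cm⁴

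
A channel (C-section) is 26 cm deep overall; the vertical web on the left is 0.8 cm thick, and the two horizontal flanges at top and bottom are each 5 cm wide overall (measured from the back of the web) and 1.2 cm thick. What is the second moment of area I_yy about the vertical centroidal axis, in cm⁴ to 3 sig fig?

Decompose the section into non-overlapping parts with the origin at the bottom-left of its bounding rectangle.
Web: 0.8 × 26, A = 20.8 cm², x = 0.4 cm, Ī = 1.1093 cm⁴.
Top flange (beyond web): 4.2 × 1.2, A = 5.04 cm², x = 2.9 cm, Ī = 7.4088 cm⁴.
Bottom flange (beyond web): 4.2 × 1.2, A = 5.04 cm², x = 2.9 cm, Ī = 7.4088 cm⁴.
Centroid: x̄ = ΣA·x / ΣA = 1.2161 cm.
Transfer each piece to the vertical centroidal axis using Ī + A·d² with d = x − 1.2161:
  web: d = -0.81606 cm → contributes +14.961 cm⁴
  top flange (beyond web): d = 1.6839 cm → contributes +21.7 cm⁴
  bottom flange (beyond web): d = 1.6839 cm → contributes +21.7 cm⁴
Total I = 58.362 cm⁴.

I_yy ≈ 58.4 cm⁴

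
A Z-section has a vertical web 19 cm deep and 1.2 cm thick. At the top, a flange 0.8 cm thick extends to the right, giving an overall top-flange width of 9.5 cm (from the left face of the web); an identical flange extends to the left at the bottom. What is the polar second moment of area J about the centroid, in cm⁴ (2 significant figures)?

J ≈ 2200 cm⁴

Break the section into simple shapes (no overlaps), measuring from the bottom-left corner of the bounding box.
Web: 1.2 × 19, A = 22.8 cm², y = 9.5 cm, Ī = 685.9 cm⁴.
Top flange (beyond web): 8.3 × 0.8, A = 6.64 cm², y = 18.6 cm, Ī = 0.3541 cm⁴.
Bottom flange (beyond web): 8.3 × 0.8, A = 6.64 cm², y = 0.4 cm, Ī = 0.3541 cm⁴.
Centroid: ȳ = ΣA·y / ΣA = 9.5 cm.
Transfer each piece to the centroidal x-axis using Ī + A·d² with d = y − 9.5:
  web: d = 0 cm → contributes +685.9 cm⁴
  top flange (beyond web): d = 9.1 cm → contributes +550.2 cm⁴
  bottom flange (beyond web): d = -9.1 cm → contributes +550.2 cm⁴
Total I = 1 786 cm⁴.
For the y-axis: x̄ = 8.9 cm.
Repeating about the centroidal y-axis gives I_y = 378.6 cm⁴.
Polar second moment: J = I_x + I_y = 2 165 cm⁴.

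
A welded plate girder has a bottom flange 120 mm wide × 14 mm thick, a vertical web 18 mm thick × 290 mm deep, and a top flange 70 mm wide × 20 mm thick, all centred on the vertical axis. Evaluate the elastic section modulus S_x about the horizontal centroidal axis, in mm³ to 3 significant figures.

Split into non-overlapping primitives; take the origin at the lower-left of the bounding box.
Bottom plate: 120 × 14, A = 1 680 mm², y = 7 mm, Ī = 27 440 mm⁴.
Web plate: 18 × 290, A = 5 220 mm², y = 159 mm, Ī = 36 583 500 mm⁴.
Top plate: 70 × 20, A = 1 400 mm², y = 314 mm, Ī = 46 667 mm⁴.
Centroid: ȳ = ΣA·y / ΣA = 154.38 mm.
Transfer each piece to the horizontal centroidal axis using Ī + A·d² with d = y − 154.38:
  bottom plate: d = -147.38 mm → contributes +36 517 657 mm⁴
  web plate: d = 4.6217 mm → contributes +36 694 999 mm⁴
  top plate: d = 159.62 mm → contributes +35 717 383 mm⁴
Total I = 108 930 039 mm⁴.
Extreme fibre distance c = 169.62 mm; S = I/c = 642 194 mm³.

S_x ≈ 6.42 × 10⁵ mm³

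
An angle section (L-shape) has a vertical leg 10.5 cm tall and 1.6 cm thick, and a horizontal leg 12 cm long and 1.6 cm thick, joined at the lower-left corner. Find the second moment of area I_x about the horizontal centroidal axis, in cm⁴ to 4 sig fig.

I_x ≈ 323.4 cm⁴

Treat the section as a set of non-overlapping primitives; coordinates are from the bounding-box lower-left.
Vertical leg: 1.6 × 10.5, A = 16.8 cm², y = 5.25 cm, Ī = 154.35 cm⁴.
Horizontal leg (remainder): 10.4 × 1.6, A = 16.64 cm², y = 0.8 cm, Ī = 3.54987 cm⁴.
Centroid: ȳ = ΣA·y / ΣA = 3.03565 cm.
Transfer each piece to the horizontal centroidal axis using Ī + A·d² with d = y − 3.03565:
  vertical leg: d = 2.21435 cm → contributes +236.727 cm⁴
  horizontal leg (remainder): d = -2.23565 cm → contributes +86.7185 cm⁴
Total I = 323.445 cm⁴.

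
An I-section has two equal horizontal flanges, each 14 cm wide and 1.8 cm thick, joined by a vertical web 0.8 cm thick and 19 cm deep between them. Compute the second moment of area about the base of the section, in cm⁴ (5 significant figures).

I_base ≈ 1.4299 × 10⁴ cm⁴

Split into non-overlapping primitives; take the origin at the lower-left of the bounding box.
Bottom flange: 14 × 1.8, A = 25.2 cm², y = 0.9 cm, Ī = 6.804 cm⁴.
Web: 0.8 × 19, A = 15.2 cm², y = 11.3 cm, Ī = 457.2667 cm⁴.
Top flange: 14 × 1.8, A = 25.2 cm², y = 21.7 cm, Ī = 6.804 cm⁴.
Transfer each piece to the bottom edge using Ī + A·d² with d = y − 0:
  bottom flange: d = 0.9 cm → contributes +27.216 cm⁴
  web: d = 11.3 cm → contributes +2398.155 cm⁴
  top flange: d = 21.7 cm → contributes +11873.23 cm⁴
Total I = 14298.6 cm⁴.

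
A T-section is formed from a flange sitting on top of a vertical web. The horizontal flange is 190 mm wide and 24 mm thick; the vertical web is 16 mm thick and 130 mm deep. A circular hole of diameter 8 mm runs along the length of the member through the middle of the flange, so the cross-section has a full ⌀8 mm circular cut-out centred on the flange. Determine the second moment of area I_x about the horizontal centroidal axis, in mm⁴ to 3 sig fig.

Split into non-overlapping primitives; take the origin at the lower-left of the bounding box.
Flange: 190 × 24, A = 4 560 mm², y = 142 mm, Ī = 218 880 mm⁴.
Web: 16 × 130, A = 2 080 mm², y = 65 mm, Ī = 2 929 333 mm⁴.
Hole (subtracted): ⌀8, A = 50.265 mm², y = 142 mm, Ī = 201.06 mm⁴.
Centroid: ȳ = ΣA·y / ΣA = 117.7 mm.
Transfer each piece to the horizontal centroidal axis using Ī + A·d² with d = y − 117.7:
  flange: d = 24.304 mm → contributes +2 912 505 mm⁴
  web: d = -52.696 mm → contributes +8 705 117 mm⁴
  hole: d = 24.304 mm → contributes −29 893 mm⁴
Total I = 11 587 728 mm⁴.

I_x ≈ 1.16 × 10⁷ mm⁴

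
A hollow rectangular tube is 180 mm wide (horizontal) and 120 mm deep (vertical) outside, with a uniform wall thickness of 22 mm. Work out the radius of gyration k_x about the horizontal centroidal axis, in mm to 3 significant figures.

Treat the section as a set of non-overlapping primitives; coordinates are from the bounding-box lower-left.
Outer rectangle: 180 × 120, A = 21 600 mm², y = 60 mm, Ī = 25 920 000 mm⁴.
Inner void (subtracted): 136 × 76, A = 10 336 mm², y = 60 mm, Ī = 4 975 061 mm⁴.
By symmetry the centroid is at mid-height, ȳ = 60 mm.
All pieces are centred on the horizontal centroidal axis, so I = ΣĪ (holes subtracted) = 20 944 939 mm⁴.
Radius of gyration: k = √(I/A) = √(20 944 939 / 11 264) = 43.121 mm.

k_x ≈ 43.1 mm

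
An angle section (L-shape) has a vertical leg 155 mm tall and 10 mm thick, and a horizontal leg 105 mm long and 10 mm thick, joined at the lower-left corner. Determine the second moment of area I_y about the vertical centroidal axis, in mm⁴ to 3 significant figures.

I_y ≈ 2.35 × 10⁶ mm⁴

Decompose the section into non-overlapping parts with the origin at the bottom-left of its bounding rectangle.
Vertical leg: 10 × 155, A = 1 550 mm², x = 5 mm, Ī = 12 917 mm⁴.
Horizontal leg (remainder): 95 × 10, A = 950 mm², x = 57.5 mm, Ī = 714 479 mm⁴.
Centroid: x̄ = ΣA·x / ΣA = 24.95 mm.
Transfer each piece to the vertical centroidal axis using Ī + A·d² with d = x − 24.95:
  vertical leg: d = -19.95 mm → contributes +629 821 mm⁴
  horizontal leg (remainder): d = 32.55 mm → contributes +1 721 007 mm⁴
Total I = 2 350 827 mm⁴.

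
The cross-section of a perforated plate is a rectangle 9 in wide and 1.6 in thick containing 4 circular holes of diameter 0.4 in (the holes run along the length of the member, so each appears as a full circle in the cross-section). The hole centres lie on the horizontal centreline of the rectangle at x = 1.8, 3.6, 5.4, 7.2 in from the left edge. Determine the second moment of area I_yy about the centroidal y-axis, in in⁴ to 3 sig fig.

Treat the section as a set of non-overlapping primitives; coordinates are from the bounding-box lower-left.
Plate: 9 × 1.6, A = 14.4 in², x = 4.5 in, Ī = 97.2 in⁴.
Hole 1 (subtracted): ⌀0.4, A = 0.12566 in², x = 1.8 in, Ī = 0.0012566 in⁴.
Hole 2 (subtracted): ⌀0.4, A = 0.12566 in², x = 3.6 in, Ī = 0.0012566 in⁴.
Hole 3 (subtracted): ⌀0.4, A = 0.12566 in², x = 5.4 in, Ī = 0.0012566 in⁴.
Hole 4 (subtracted): ⌀0.4, A = 0.12566 in², x = 7.2 in, Ī = 0.0012566 in⁴.
By symmetry the centroid is at mid-width, x̄ = 4.5 in.
Transfer each piece to the centroidal y-axis using Ī + A·d² with d = x − 4.5:
  plate: d = 0 in → contributes +97.2 in⁴
  hole 1: d = -2.7 in → contributes −0.91735 in⁴
  hole 2: d = -0.9 in → contributes −0.10304 in⁴
  hole 3: d = 0.9 in → contributes −0.10304 in⁴
  hole 4: d = 2.7 in → contributes −0.91735 in⁴
Total I = 95.159 in⁴.

I_yy ≈ 95.2 in⁴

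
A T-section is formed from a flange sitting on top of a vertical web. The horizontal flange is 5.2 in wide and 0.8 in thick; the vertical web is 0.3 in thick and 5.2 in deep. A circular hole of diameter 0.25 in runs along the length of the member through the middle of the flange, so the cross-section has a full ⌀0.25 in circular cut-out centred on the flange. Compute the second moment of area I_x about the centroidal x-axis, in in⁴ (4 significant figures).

Break the section into simple shapes (no overlaps), measuring from the bottom-left corner of the bounding box.
Flange: 5.2 × 0.8, A = 4.16 in², y = 5.6 in, Ī = 0.221867 in⁴.
Web: 0.3 × 5.2, A = 1.56 in², y = 2.6 in, Ī = 3.5152 in⁴.
Hole (subtracted): ⌀0.25, A = 0.0490874 in², y = 5.6 in, Ī = 0.000191748 in⁴.
Centroid: ȳ = ΣA·y / ΣA = 4.77474 in.
Transfer each piece to the centroidal x-axis using Ī + A·d² with d = y − 4.77474:
  flange: d = 0.825264 in → contributes +3.05508 in⁴
  web: d = -2.17474 in → contributes +10.8932 in⁴
  hole: d = 0.825264 in → contributes −0.0336232 in⁴
Total I = 13.9146 in⁴.

I_x ≈ 13.91 in⁴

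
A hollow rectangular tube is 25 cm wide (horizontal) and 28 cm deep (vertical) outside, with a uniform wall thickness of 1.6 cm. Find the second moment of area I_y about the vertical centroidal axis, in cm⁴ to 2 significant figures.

I_y ≈ 1.5 × 10⁴ cm⁴

Treat the section as a set of non-overlapping primitives; coordinates are from the bounding-box lower-left.
Outer rectangle: 25 × 28, A = 700 cm², x = 12.5 cm, Ī = 36 458 cm⁴.
Inner void (subtracted): 21.8 × 24.8, A = 540.6 cm², x = 12.5 cm, Ī = 21 411 cm⁴.
By symmetry the centroid is at mid-width, x̄ = 12.5 cm.
All pieces are centred on the vertical centroidal axis, so I = ΣĪ (holes subtracted) = 15 047 cm⁴.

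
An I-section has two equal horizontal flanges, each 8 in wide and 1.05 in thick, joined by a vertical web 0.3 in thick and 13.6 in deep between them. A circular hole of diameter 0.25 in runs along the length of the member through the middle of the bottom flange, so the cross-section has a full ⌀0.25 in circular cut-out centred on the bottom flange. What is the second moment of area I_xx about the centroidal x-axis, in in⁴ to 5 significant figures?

I_xx ≈ 963.20 in⁴

Split into non-overlapping primitives; take the origin at the lower-left of the bounding box.
Bottom flange: 8 × 1.05, A = 8.4 in², y = 0.525 in, Ī = 0.77175 in⁴.
Web: 0.3 × 13.6, A = 4.08 in², y = 7.85 in, Ī = 62.8864 in⁴.
Top flange: 8 × 1.05, A = 8.4 in², y = 15.175 in, Ī = 0.77175 in⁴.
Hole (subtracted): ⌀0.25, A = 0.04908739 in², y = 0.525 in, Ī = 0.0001917476 in⁴.
Centroid: ȳ = ΣA·y / ΣA = 7.867261 in.
Transfer each piece to the centroidal x-axis using Ī + A·d² with d = y − 7.867261:
  bottom flange: d = -7.342261 in → contributes +453.6057 in⁴
  web: d = -0.01726113 in → contributes +62.88762 in⁴
  top flange: d = 7.307739 in → contributes +449.3573 in⁴
  hole: d = -7.342261 in → contributes −2.646434 in⁴
Total I = 963.2042 in⁴.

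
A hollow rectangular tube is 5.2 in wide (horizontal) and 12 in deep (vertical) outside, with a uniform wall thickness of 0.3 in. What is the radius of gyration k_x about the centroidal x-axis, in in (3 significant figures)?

Split into non-overlapping primitives; take the origin at the lower-left of the bounding box.
Outer rectangle: 5.2 × 12, A = 62.4 in², y = 6 in, Ī = 748.8 in⁴.
Inner void (subtracted): 4.6 × 11.4, A = 52.44 in², y = 6 in, Ī = 567.93 in⁴.
By symmetry the centroid is at mid-height, ȳ = 6 in.
All pieces are centred on the centroidal x-axis, so I = ΣĪ (holes subtracted) = 180.87 in⁴.
Radius of gyration: k = √(I/A) = √(180.87 / 9.96) = 4.2615 in.

k_x ≈ 4.26 in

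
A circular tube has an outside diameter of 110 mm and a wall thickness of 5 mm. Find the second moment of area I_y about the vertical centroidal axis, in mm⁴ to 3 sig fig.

Decompose the section into non-overlapping parts with the origin at the bottom-left of its bounding rectangle.
Outer circle: ⌀110, A = 9503.3 mm², x = 55 mm, Ī = 7 186 884 mm⁴.
Bore (subtracted): ⌀100, A = 7 854 mm², x = 55 mm, Ī = 4 908 739 mm⁴.
By symmetry the centroid is at mid-width, x̄ = 55 mm.
All pieces are centred on the vertical centroidal axis, so I = ΣĪ (holes subtracted) = 2 278 146 mm⁴.

I_y ≈ 2.28 × 10⁶ mm⁴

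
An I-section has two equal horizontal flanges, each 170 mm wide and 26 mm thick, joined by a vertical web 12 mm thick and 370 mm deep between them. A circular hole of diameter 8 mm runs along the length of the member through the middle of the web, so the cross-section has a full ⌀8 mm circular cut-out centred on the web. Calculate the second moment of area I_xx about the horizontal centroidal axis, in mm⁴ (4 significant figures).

I_xx ≈ 3.977 × 10⁸ mm⁴

Decompose the section into non-overlapping parts with the origin at the bottom-left of its bounding rectangle.
Bottom flange: 170 × 26, A = 4 420 mm², y = 13 mm, Ī = 248 993 mm⁴.
Web: 12 × 370, A = 4 440 mm², y = 211 mm, Ī = 50 653 000 mm⁴.
Top flange: 170 × 26, A = 4 420 mm², y = 409 mm, Ī = 248 993 mm⁴.
Hole (subtracted): ⌀8, A = 50.2655 mm², y = 211 mm, Ī = 201.062 mm⁴.
By symmetry the centroid is at mid-height, ȳ = 211 mm.
Transfer each piece to the horizontal centroidal axis using Ī + A·d² with d = y − 211:
  bottom flange: d = -198 mm → contributes +173 530 673 mm⁴
  web: d = 0 mm → contributes +50 653 000 mm⁴
  top flange: d = 198 mm → contributes +173 530 673 mm⁴
  hole: d = 0 mm → contributes −201.062 mm⁴
Total I = 397 714 146 mm⁴.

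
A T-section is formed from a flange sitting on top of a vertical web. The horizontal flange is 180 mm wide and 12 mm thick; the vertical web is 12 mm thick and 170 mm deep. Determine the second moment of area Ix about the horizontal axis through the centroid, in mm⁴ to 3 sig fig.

Break the section into simple shapes (no overlaps), measuring from the bottom-left corner of the bounding box.
Flange: 180 × 12, A = 2 160 mm², y = 176 mm, Ī = 25 920 mm⁴.
Web: 12 × 170, A = 2 040 mm², y = 85 mm, Ī = 4 913 000 mm⁴.
Centroid: ȳ = ΣA·y / ΣA = 131.8 mm.
Transfer each piece to the horizontal axis through the centroid using Ī + A·d² with d = y − 131.8:
  flange: d = 44.2 mm → contributes +4 245 782 mm⁴
  web: d = -46.8 mm → contributes +9 381 090 mm⁴
Total I = 13 626 872 mm⁴.

Ix ≈ 1.36 × 10⁷ mm⁴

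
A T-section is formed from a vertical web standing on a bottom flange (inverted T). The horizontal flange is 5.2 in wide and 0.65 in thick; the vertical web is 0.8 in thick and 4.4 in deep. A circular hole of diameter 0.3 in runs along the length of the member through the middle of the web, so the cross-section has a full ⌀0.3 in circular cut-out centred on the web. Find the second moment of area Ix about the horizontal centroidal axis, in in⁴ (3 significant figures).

Decompose the section into non-overlapping parts with the origin at the bottom-left of its bounding rectangle.
Flange: 5.2 × 0.65, A = 3.38 in², y = 0.325 in, Ī = 0.119 in⁴.
Web: 0.8 × 4.4, A = 3.52 in², y = 2.85 in, Ī = 5.6789 in⁴.
Hole (subtracted): ⌀0.3, A = 0.070686 in², y = 2.85 in, Ī = 0.00039761 in⁴.
Centroid: ȳ = ΣA·y / ΣA = 1.6003 in.
Transfer each piece to the horizontal centroidal axis using Ī + A·d² with d = y − 1.6003:
  flange: d = -1.2753 in → contributes +5.6163 in⁴
  web: d = 1.2497 in → contributes +11.176 in⁴
  hole: d = 1.2497 in → contributes −0.11079 in⁴
Total I = 16.682 in⁴.

Ix ≈ 16.7 in⁴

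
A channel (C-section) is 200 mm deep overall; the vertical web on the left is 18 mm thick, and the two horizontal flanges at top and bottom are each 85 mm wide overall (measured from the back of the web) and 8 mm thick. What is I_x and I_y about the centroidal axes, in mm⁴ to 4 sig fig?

Treat the section as a set of non-overlapping primitives; coordinates are from the bounding-box lower-left.
Web: 18 × 200, A = 3 600 mm², y = 100 mm, Ī = 12 000 000 mm⁴.
Top flange (beyond web): 67 × 8, A = 536 mm², y = 196 mm, Ī = 2858.67 mm⁴.
Bottom flange (beyond web): 67 × 8, A = 536 mm², y = 4 mm, Ī = 2858.67 mm⁴.
By symmetry the centroid is at mid-height, ȳ = 100 mm.
Transfer each piece to the centroidal x-axis using Ī + A·d² with d = y − 100:
  web: d = 0 mm → contributes +12 000 000 mm⁴
  top flange (beyond web): d = 96 mm → contributes +4 942 635 mm⁴
  bottom flange (beyond web): d = -96 mm → contributes +4 942 635 mm⁴
Total I = 21 885 269 mm⁴.
For the y-axis: x̄ = 18.7517 mm.
Repeating about the centroidal y-axis gives I_y = 1 990 229 mm⁴.

I_x ≈ 2.189 × 10⁷ mm⁴, I_y ≈ 1.990 × 10⁶ mm⁴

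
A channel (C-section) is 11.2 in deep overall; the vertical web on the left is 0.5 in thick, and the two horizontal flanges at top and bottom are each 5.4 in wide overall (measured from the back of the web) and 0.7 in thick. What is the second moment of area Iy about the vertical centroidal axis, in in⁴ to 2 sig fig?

Decompose the section into non-overlapping parts with the origin at the bottom-left of its bounding rectangle.
Web: 0.5 × 11.2, A = 5.6 in², x = 0.25 in, Ī = 0.1167 in⁴.
Top flange (beyond web): 4.9 × 0.7, A = 3.43 in², x = 2.95 in, Ī = 6.863 in⁴.
Bottom flange (beyond web): 4.9 × 0.7, A = 3.43 in², x = 2.95 in, Ī = 6.863 in⁴.
Centroid: x̄ = ΣA·x / ΣA = 1.737 in.
Transfer each piece to the vertical centroidal axis using Ī + A·d² with d = x − 1.737:
  web: d = -1.487 in → contributes +12.49 in⁴
  top flange (beyond web): d = 1.213 in → contributes +11.91 in⁴
  bottom flange (beyond web): d = 1.213 in → contributes +11.91 in⁴
Total I = 36.32 in⁴.

Iy ≈ 36 in⁴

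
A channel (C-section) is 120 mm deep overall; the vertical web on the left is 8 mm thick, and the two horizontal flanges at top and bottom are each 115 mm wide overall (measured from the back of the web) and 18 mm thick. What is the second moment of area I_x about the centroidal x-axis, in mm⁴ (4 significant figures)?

I_x ≈ 1.128 × 10⁷ mm⁴

Break the section into simple shapes (no overlaps), measuring from the bottom-left corner of the bounding box.
Web: 8 × 120, A = 960 mm², y = 60 mm, Ī = 1 152 000 mm⁴.
Top flange (beyond web): 107 × 18, A = 1 926 mm², y = 111 mm, Ī = 52 002 mm⁴.
Bottom flange (beyond web): 107 × 18, A = 1 926 mm², y = 9 mm, Ī = 52 002 mm⁴.
By symmetry the centroid is at mid-height, ȳ = 60 mm.
Transfer each piece to the centroidal x-axis using Ī + A·d² with d = y − 60:
  web: d = 0 mm → contributes +1 152 000 mm⁴
  top flange (beyond web): d = 51 mm → contributes +5 061 528 mm⁴
  bottom flange (beyond web): d = -51 mm → contributes +5 061 528 mm⁴
Total I = 11 275 056 mm⁴.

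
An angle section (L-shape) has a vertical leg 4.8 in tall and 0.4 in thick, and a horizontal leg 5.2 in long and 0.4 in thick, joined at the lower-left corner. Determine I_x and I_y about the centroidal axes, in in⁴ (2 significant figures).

I_x ≈ 8.4 in⁴, I_y ≈ 10 in⁴

Decompose the section into non-overlapping parts with the origin at the bottom-left of its bounding rectangle.
Vertical leg: 0.4 × 4.8, A = 1.92 in², y = 2.4 in, Ī = 3.686 in⁴.
Horizontal leg (remainder): 4.8 × 0.4, A = 1.92 in², y = 0.2 in, Ī = 0.0256 in⁴.
Centroid: ȳ = ΣA·y / ΣA = 1.3 in.
Transfer each piece to the centroidal x-axis using Ī + A·d² with d = y − 1.3:
  vertical leg: d = 1.1 in → contributes +6.01 in⁴
  horizontal leg (remainder): d = -1.1 in → contributes +2.349 in⁴
Total I = 8.358 in⁴.
For the y-axis: x̄ = 1.5 in.
Repeating about the centroidal y-axis gives I_y = 10.2 in⁴.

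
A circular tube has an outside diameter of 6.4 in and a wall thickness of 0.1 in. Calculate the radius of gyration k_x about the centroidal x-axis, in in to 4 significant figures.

k_x ≈ 2.228 in

Break the section into simple shapes (no overlaps), measuring from the bottom-left corner of the bounding box.
Outer circle: ⌀6.4, A = 32.1699 in², y = 3.2 in, Ī = 82.355 in⁴.
Bore (subtracted): ⌀6.2, A = 30.1907 in², y = 3.2 in, Ī = 72.5332 in⁴.
By symmetry the centroid is at mid-height, ȳ = 3.2 in.
All pieces are centred on the centroidal x-axis, so I = ΣĪ (holes subtracted) = 9.8218 in⁴.
Radius of gyration: k = √(I/A) = √(9.8218 / 1.9792) = 2.22767 in.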